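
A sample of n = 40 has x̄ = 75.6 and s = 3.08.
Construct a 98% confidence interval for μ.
(74.42, 76.78)

t-interval (σ unknown):
df = n - 1 = 39
t* = 2.426 for 98% confidence

Margin of error = t* · s/√n = 2.426 · 3.08/√40 = 1.18

CI: (74.42, 76.78)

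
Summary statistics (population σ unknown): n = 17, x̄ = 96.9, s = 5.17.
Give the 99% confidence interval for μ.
(93.24, 100.56)

t-interval (σ unknown):
df = n - 1 = 16
t* = 2.921 for 99% confidence

Margin of error = t* · s/√n = 2.921 · 5.17/√17 = 3.66

CI: (93.24, 100.56)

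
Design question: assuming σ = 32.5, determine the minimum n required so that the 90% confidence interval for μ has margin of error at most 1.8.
n ≥ 883

For margin E ≤ 1.8:
n ≥ (z* · σ / E)²
n ≥ (1.645 · 32.5 / 1.8)²
n ≥ 882.17

Minimum n = 883 (rounding up)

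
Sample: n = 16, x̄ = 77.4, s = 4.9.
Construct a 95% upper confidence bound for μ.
μ ≤ 79.55

Upper bound (one-sided):
t* = 1.753 (one-sided for 95%)
Upper bound = x̄ + t* · s/√n = 77.4 + 1.753 · 4.9/√16 = 79.55

We are 95% confident that μ ≤ 79.55.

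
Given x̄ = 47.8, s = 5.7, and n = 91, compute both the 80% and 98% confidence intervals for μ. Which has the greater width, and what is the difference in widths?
98% CI is wider by 1.29

df = 90
80% CI: t* = 1.291, (47.03, 48.57), width = 2 · t* · s/√n = 1.54
98% CI: t* = 2.368, (46.39, 49.21), width = 2 · t* · s/√n = 2.83

The 98% CI is wider by 2.83 - 1.54 = 1.29.
Higher confidence requires a wider interval.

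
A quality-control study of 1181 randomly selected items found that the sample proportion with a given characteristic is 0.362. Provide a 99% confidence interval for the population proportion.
(0.326, 0.398)

Proportion CI:
SE = √(p̂(1-p̂)/n) = √(0.362 · 0.638 / 1181) = 0.01398

z* = 2.576
Margin = z* · SE = 2.576 · 0.01398 = 0.0360

CI: 0.362 ± 0.0360 = (0.326, 0.398)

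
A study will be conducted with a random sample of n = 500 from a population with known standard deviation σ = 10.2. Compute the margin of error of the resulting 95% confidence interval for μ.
Margin of error = 0.89

Margin of error = z* · σ/√n
= 1.960 · 10.2/√500
= 1.960 · 10.2/22.3607
= 0.89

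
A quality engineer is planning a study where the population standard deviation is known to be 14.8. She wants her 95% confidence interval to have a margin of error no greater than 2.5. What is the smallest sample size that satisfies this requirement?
n ≥ 135

For margin E ≤ 2.5:
n ≥ (z* · σ / E)²
n ≥ (1.960 · 14.8 / 2.5)²
n ≥ 134.63

Minimum n = 135 (rounding up)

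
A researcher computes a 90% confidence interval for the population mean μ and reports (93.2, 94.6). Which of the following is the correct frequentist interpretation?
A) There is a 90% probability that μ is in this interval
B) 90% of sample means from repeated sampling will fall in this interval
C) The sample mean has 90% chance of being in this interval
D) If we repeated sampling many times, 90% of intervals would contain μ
D

A) Wrong — μ is fixed; the randomness lives in the interval, not in μ.
B) Wrong — coverage applies to intervals containing μ, not to future x̄ values.
C) Wrong — x̄ is observed and sits in the interval by construction.
D) Correct — this is the frequentist long-run coverage interpretation.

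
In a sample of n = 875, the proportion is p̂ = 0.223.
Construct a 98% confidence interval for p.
(0.190, 0.256)

Proportion CI:
SE = √(p̂(1-p̂)/n) = √(0.223 · 0.777 / 875) = 0.01407

z* = 2.326
Margin = z* · SE = 2.326 · 0.01407 = 0.0327

CI: 0.223 ± 0.0327 = (0.190, 0.256)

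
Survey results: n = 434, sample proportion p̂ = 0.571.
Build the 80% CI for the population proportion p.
(0.541, 0.601)

Proportion CI:
SE = √(p̂(1-p̂)/n) = √(0.571 · 0.429 / 434) = 0.02376

z* = 1.282
Margin = z* · SE = 1.282 · 0.02376 = 0.0305

CI: 0.571 ± 0.0305 = (0.541, 0.601)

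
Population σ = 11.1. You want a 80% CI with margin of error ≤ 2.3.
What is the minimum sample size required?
n ≥ 39

For margin E ≤ 2.3:
n ≥ (z* · σ / E)²
n ≥ (1.282 · 11.1 / 2.3)²
n ≥ 38.28

Minimum n = 39 (rounding up)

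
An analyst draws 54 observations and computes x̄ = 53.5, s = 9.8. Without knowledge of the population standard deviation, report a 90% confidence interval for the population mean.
(51.27, 55.73)

t-interval (σ unknown):
df = n - 1 = 53
t* = 1.674 for 90% confidence

Margin of error = t* · s/√n = 1.674 · 9.8/√54 = 2.23

CI: (51.27, 55.73)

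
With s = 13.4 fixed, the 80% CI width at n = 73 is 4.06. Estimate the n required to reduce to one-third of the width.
n ≈ 657

CI width ∝ 1/√n
To reduce width by factor 3, need √n to grow by 3 → need 3² = 9 times as many samples.

Current: n = 73, width = 4.06
New: n = 657, width ≈ 1.34

Width reduced by factor of 4.06/1.34 = 3.03.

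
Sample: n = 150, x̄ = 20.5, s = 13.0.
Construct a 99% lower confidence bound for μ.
μ ≥ 18.00

Lower bound (one-sided):
t* = 2.352 (one-sided for 99%)
Lower bound = x̄ - t* · s/√n = 20.5 - 2.352 · 13.0/√150 = 18.00

We are 99% confident that μ ≥ 18.00.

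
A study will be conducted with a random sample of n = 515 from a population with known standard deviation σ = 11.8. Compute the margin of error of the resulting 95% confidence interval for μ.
Margin of error = 1.02

Margin of error = z* · σ/√n
= 1.960 · 11.8/√515
= 1.960 · 11.8/22.6936
= 1.02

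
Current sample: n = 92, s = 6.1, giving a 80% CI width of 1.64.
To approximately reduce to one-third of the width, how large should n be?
n ≈ 828

CI width ∝ 1/√n
To reduce width by factor 3, need √n to grow by 3 → need 3² = 9 times as many samples.

Current: n = 92, width = 1.64
New: n = 828, width ≈ 0.54

Width reduced by factor of 1.64/0.54 = 3.04.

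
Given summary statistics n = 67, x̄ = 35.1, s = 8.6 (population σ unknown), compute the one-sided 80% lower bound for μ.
μ ≥ 34.21

Lower bound (one-sided):
t* = 0.847 (one-sided for 80%)
Lower bound = x̄ - t* · s/√n = 35.1 - 0.847 · 8.6/√67 = 34.21

We are 80% confident that μ ≥ 34.21.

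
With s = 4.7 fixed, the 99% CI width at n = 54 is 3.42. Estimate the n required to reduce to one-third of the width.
n ≈ 486

CI width ∝ 1/√n
To reduce width by factor 3, need √n to grow by 3 → need 3² = 9 times as many samples.

Current: n = 54, width = 3.42
New: n = 486, width ≈ 1.10

Width reduced by factor of 3.42/1.10 = 3.11.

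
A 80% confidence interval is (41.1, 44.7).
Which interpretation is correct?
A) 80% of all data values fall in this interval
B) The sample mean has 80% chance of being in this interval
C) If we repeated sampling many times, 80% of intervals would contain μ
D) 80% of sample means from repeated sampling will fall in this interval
C

A) Wrong — a CI is about the parameter μ, not individual data values.
B) Wrong — x̄ is observed and sits in the interval by construction.
C) Correct — this is the frequentist long-run coverage interpretation.
D) Wrong — coverage applies to intervals containing μ, not to future x̄ values.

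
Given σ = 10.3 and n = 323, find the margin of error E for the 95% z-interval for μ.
Margin of error = 1.12

Margin of error = z* · σ/√n
= 1.960 · 10.3/√323
= 1.960 · 10.3/17.9722
= 1.12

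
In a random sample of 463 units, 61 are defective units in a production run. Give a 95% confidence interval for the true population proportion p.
(0.101, 0.163)

Proportion CI:
p̂ = 61/463 = 0.13175
SE = √(p̂(1-p̂)/n) = √(0.13175 · 0.86825 / 463) = 0.01572

z* = 1.960
Margin = z* · SE = 1.960 · 0.01572 = 0.0308

CI: 0.13175 ± 0.0308 = (0.101, 0.163)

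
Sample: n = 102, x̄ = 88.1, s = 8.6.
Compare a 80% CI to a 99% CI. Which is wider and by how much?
99% CI is wider by 2.27

df = 101
80% CI: t* = 1.290, (87.00, 89.20), width = 2 · t* · s/√n = 2.20
99% CI: t* = 2.625, (85.86, 90.34), width = 2 · t* · s/√n = 4.47

The 99% CI is wider by 4.47 - 2.20 = 2.27.
Higher confidence requires a wider interval.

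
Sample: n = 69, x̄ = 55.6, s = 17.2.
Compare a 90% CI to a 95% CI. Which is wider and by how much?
95% CI is wider by 1.35

df = 68
90% CI: t* = 1.668, (52.15, 59.05), width = 2 · t* · s/√n = 6.91
95% CI: t* = 1.995, (51.47, 59.73), width = 2 · t* · s/√n = 8.26

The 95% CI is wider by 8.26 - 6.91 = 1.35.
Higher confidence requires a wider interval.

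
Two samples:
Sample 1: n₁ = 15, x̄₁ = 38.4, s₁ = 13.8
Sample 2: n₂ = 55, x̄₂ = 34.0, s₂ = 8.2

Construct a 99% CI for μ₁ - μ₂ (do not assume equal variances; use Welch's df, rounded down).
(-6.50, 15.30)

Difference: x̄₁ - x̄₂ = 4.40
SE = √(s₁²/n₁ + s₂²/n₂) = √(13.8²/15 + 8.2²/55) = 3.7308
df = 16.79 → 16 (Welch–Satterthwaite, rounded down)
t* = 2.921

CI: 4.40 ± 2.921 · 3.7308 = 4.40 ± 10.90 = (-6.50, 15.30)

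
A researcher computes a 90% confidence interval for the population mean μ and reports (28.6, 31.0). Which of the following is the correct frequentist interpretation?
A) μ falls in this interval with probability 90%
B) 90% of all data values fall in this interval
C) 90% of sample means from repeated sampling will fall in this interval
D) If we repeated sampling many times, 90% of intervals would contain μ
D

A) Wrong — μ is fixed; the randomness lives in the interval, not in μ.
B) Wrong — a CI is about the parameter μ, not individual data values.
C) Wrong — coverage applies to intervals containing μ, not to future x̄ values.
D) Correct — this is the frequentist long-run coverage interpretation.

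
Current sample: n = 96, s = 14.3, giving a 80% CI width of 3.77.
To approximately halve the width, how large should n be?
n ≈ 384

CI width ∝ 1/√n
To reduce width by factor 2, need √n to grow by 2 → need 2² = 4 times as many samples.

Current: n = 96, width = 3.77
New: n = 384, width ≈ 1.87

Width reduced by factor of 3.77/1.87 = 2.02.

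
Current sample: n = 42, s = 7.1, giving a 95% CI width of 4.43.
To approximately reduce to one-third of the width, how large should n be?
n ≈ 378

CI width ∝ 1/√n
To reduce width by factor 3, need √n to grow by 3 → need 3² = 9 times as many samples.

Current: n = 42, width = 4.43
New: n = 378, width ≈ 1.44

Width reduced by factor of 4.43/1.44 = 3.08.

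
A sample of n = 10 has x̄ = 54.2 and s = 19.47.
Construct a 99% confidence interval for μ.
(34.19, 74.21)

t-interval (σ unknown):
df = n - 1 = 9
t* = 3.250 for 99% confidence

Margin of error = t* · s/√n = 3.250 · 19.47/√10 = 20.01

CI: (34.19, 74.21)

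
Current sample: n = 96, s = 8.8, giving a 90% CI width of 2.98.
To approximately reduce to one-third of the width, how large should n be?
n ≈ 864

CI width ∝ 1/√n
To reduce width by factor 3, need √n to grow by 3 → need 3² = 9 times as many samples.

Current: n = 96, width = 2.98
New: n = 864, width ≈ 0.99

Width reduced by factor of 2.98/0.99 = 3.01.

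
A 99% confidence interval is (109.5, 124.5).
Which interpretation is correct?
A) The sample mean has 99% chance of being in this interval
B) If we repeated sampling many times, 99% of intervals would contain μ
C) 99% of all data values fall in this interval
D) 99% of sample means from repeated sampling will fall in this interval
B

A) Wrong — x̄ is observed and sits in the interval by construction.
B) Correct — this is the frequentist long-run coverage interpretation.
C) Wrong — a CI is about the parameter μ, not individual data values.
D) Wrong — coverage applies to intervals containing μ, not to future x̄ values.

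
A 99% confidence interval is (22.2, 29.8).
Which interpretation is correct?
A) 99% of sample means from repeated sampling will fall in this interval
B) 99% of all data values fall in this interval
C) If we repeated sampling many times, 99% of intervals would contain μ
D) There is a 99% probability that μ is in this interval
C

A) Wrong — coverage applies to intervals containing μ, not to future x̄ values.
B) Wrong — a CI is about the parameter μ, not individual data values.
C) Correct — this is the frequentist long-run coverage interpretation.
D) Wrong — μ is fixed; the randomness lives in the interval, not in μ.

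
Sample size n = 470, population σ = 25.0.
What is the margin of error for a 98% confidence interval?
Margin of error = 2.68

Margin of error = z* · σ/√n
= 2.326 · 25.0/√470
= 2.326 · 25.0/21.6795
= 2.68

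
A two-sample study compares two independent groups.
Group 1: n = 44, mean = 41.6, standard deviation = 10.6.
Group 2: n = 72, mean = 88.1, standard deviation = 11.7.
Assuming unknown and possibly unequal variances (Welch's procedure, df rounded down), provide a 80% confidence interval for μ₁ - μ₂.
(-49.22, -43.78)

Difference: x̄₁ - x̄₂ = -46.50
SE = √(s₁²/n₁ + s₂²/n₂) = √(10.6²/44 + 11.7²/72) = 2.1107
df = 97.97 → 97 (Welch–Satterthwaite, rounded down)
t* = 1.290

CI: -46.50 ± 1.290 · 2.1107 = -46.50 ± 2.72 = (-49.22, -43.78)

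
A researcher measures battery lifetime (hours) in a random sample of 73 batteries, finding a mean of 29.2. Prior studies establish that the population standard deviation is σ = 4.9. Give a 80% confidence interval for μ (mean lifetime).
(28.46, 29.94)

z-interval (σ known):
z* = 1.282 for 80% confidence

Margin of error = z* · σ/√n = 1.282 · 4.9/√73 = 0.74

CI: (29.2 - 0.74, 29.2 + 0.74) = (28.46, 29.94)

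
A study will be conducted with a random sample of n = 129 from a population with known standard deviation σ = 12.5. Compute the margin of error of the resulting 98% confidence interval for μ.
Margin of error = 2.56

Margin of error = z* · σ/√n
= 2.326 · 12.5/√129
= 2.326 · 12.5/11.3578
= 2.56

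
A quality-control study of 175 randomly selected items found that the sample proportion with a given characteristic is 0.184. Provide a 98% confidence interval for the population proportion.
(0.116, 0.252)

Proportion CI:
SE = √(p̂(1-p̂)/n) = √(0.184 · 0.816 / 175) = 0.02929

z* = 2.326
Margin = z* · SE = 2.326 · 0.02929 = 0.0681

CI: 0.184 ± 0.0681 = (0.116, 0.252)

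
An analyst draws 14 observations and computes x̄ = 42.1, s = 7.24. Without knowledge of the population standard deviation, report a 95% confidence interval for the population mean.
(37.92, 46.28)

t-interval (σ unknown):
df = n - 1 = 13
t* = 2.160 for 95% confidence

Margin of error = t* · s/√n = 2.160 · 7.24/√14 = 4.18

CI: (37.92, 46.28)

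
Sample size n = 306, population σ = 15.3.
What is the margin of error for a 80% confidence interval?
Margin of error = 1.12

Margin of error = z* · σ/√n
= 1.282 · 15.3/√306
= 1.282 · 15.3/17.4929
= 1.12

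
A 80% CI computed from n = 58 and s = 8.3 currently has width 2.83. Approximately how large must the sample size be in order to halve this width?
n ≈ 232

CI width ∝ 1/√n
To reduce width by factor 2, need √n to grow by 2 → need 2² = 4 times as many samples.

Current: n = 58, width = 2.83
New: n = 232, width ≈ 1.40

Width reduced by factor of 2.83/1.40 = 2.02.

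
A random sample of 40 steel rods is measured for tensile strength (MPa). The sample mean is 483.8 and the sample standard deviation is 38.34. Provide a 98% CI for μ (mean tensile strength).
(469.09, 498.51)

t-interval (σ unknown):
df = n - 1 = 39
t* = 2.426 for 98% confidence

Margin of error = t* · s/√n = 2.426 · 38.34/√40 = 14.71

CI: (469.09, 498.51)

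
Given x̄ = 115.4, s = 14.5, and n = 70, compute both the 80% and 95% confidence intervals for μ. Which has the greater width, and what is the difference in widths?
95% CI is wider by 2.42

df = 69
80% CI: t* = 1.294, (113.16, 117.64), width = 2 · t* · s/√n = 4.49
95% CI: t* = 1.995, (111.94, 118.86), width = 2 · t* · s/√n = 6.91

The 95% CI is wider by 6.91 - 4.49 = 2.42.
Higher confidence requires a wider interval.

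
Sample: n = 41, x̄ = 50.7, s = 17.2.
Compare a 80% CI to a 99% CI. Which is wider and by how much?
99% CI is wider by 7.53

df = 40
80% CI: t* = 1.303, (47.20, 54.20), width = 2 · t* · s/√n = 7.00
99% CI: t* = 2.704, (43.44, 57.96), width = 2 · t* · s/√n = 14.53

The 99% CI is wider by 14.53 - 7.00 = 7.53.
Higher confidence requires a wider interval.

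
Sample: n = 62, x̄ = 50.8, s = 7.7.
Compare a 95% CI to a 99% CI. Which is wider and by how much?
99% CI is wider by 1.29

df = 61
95% CI: t* = 2.000, (48.84, 52.76), width = 2 · t* · s/√n = 3.91
99% CI: t* = 2.659, (48.20, 53.40), width = 2 · t* · s/√n = 5.20

The 99% CI is wider by 5.20 - 3.91 = 1.29.
Higher confidence requires a wider interval.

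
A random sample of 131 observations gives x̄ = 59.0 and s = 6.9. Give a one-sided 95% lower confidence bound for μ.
μ ≥ 58.00

Lower bound (one-sided):
t* = 1.657 (one-sided for 95%)
Lower bound = x̄ - t* · s/√n = 59.0 - 1.657 · 6.9/√131 = 58.00

We are 95% confident that μ ≥ 58.00.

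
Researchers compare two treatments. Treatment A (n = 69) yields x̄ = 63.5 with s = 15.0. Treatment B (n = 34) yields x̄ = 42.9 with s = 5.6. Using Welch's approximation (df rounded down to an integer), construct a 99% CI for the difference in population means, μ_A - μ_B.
(15.22, 25.98)

Difference: x̄₁ - x̄₂ = 20.60
SE = √(s₁²/n₁ + s₂²/n₂) = √(15.0²/69 + 5.6²/34) = 2.0453
df = 96.07 → 96 (Welch–Satterthwaite, rounded down)
t* = 2.628

CI: 20.60 ± 2.628 · 2.0453 = 20.60 ± 5.38 = (15.22, 25.98)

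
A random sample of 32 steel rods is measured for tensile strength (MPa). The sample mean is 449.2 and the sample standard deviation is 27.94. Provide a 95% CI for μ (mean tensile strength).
(439.12, 459.28)

t-interval (σ unknown):
df = n - 1 = 31
t* = 2.040 for 95% confidence

Margin of error = t* · s/√n = 2.040 · 27.94/√32 = 10.08

CI: (439.12, 459.28)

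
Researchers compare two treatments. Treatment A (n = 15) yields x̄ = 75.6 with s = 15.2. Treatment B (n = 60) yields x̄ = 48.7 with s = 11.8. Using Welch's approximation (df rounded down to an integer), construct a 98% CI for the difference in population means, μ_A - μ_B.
(16.16, 37.64)

Difference: x̄₁ - x̄₂ = 26.90
SE = √(s₁²/n₁ + s₂²/n₂) = √(15.2²/15 + 11.8²/60) = 4.2099
df = 18.44 → 18 (Welch–Satterthwaite, rounded down)
t* = 2.552

CI: 26.90 ± 2.552 · 4.2099 = 26.90 ± 10.74 = (16.16, 37.64)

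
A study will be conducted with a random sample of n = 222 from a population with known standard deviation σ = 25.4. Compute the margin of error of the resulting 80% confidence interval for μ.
Margin of error = 2.19

Margin of error = z* · σ/√n
= 1.282 · 25.4/√222
= 1.282 · 25.4/14.8997
= 2.19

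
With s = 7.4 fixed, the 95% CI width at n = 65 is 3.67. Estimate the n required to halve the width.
n ≈ 260

CI width ∝ 1/√n
To reduce width by factor 2, need √n to grow by 2 → need 2² = 4 times as many samples.

Current: n = 65, width = 3.67
New: n = 260, width ≈ 1.81

Width reduced by factor of 3.67/1.81 = 2.03.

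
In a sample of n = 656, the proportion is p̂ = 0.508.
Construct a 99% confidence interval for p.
(0.458, 0.558)

Proportion CI:
SE = √(p̂(1-p̂)/n) = √(0.508 · 0.492 / 656) = 0.01952

z* = 2.576
Margin = z* · SE = 2.576 · 0.01952 = 0.0503

CI: 0.508 ± 0.0503 = (0.458, 0.558)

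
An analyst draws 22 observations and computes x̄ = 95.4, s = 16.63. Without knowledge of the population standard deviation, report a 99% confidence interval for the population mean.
(85.36, 105.44)

t-interval (σ unknown):
df = n - 1 = 21
t* = 2.831 for 99% confidence

Margin of error = t* · s/√n = 2.831 · 16.63/√22 = 10.04

CI: (85.36, 105.44)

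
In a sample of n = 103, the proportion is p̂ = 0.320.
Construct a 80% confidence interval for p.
(0.261, 0.379)

Proportion CI:
SE = √(p̂(1-p̂)/n) = √(0.320 · 0.680 / 103) = 0.04596

z* = 1.282
Margin = z* · SE = 1.282 · 0.04596 = 0.0589

CI: 0.320 ± 0.0589 = (0.261, 0.379)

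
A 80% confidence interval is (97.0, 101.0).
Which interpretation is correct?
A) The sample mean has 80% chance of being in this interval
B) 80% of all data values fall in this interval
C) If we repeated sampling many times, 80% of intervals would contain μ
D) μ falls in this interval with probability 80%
C

A) Wrong — x̄ is observed and sits in the interval by construction.
B) Wrong — a CI is about the parameter μ, not individual data values.
C) Correct — this is the frequentist long-run coverage interpretation.
D) Wrong — μ is fixed; the randomness lives in the interval, not in μ.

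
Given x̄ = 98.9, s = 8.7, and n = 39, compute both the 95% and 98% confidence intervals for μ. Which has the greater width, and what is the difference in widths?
98% CI is wider by 1.13

df = 38
95% CI: t* = 2.024, (96.08, 101.72), width = 2 · t* · s/√n = 5.64
98% CI: t* = 2.429, (95.52, 102.28), width = 2 · t* · s/√n = 6.77

The 98% CI is wider by 6.77 - 5.64 = 1.13.
Higher confidence requires a wider interval.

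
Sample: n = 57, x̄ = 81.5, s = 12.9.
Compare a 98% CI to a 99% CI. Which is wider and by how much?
99% CI is wider by 0.93

df = 56
98% CI: t* = 2.395, (77.41, 85.59), width = 2 · t* · s/√n = 8.18
99% CI: t* = 2.667, (76.94, 86.06), width = 2 · t* · s/√n = 9.11

The 99% CI is wider by 9.11 - 8.18 = 0.93.
Higher confidence requires a wider interval.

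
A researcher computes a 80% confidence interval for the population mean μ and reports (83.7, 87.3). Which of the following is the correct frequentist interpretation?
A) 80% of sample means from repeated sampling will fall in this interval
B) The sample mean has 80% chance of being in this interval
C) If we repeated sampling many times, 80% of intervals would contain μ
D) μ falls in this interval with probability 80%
C

A) Wrong — coverage applies to intervals containing μ, not to future x̄ values.
B) Wrong — x̄ is observed and sits in the interval by construction.
C) Correct — this is the frequentist long-run coverage interpretation.
D) Wrong — μ is fixed; the randomness lives in the interval, not in μ.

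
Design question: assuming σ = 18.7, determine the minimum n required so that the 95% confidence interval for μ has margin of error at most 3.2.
n ≥ 132

For margin E ≤ 3.2:
n ≥ (z* · σ / E)²
n ≥ (1.960 · 18.7 / 3.2)²
n ≥ 131.19

Minimum n = 132 (rounding up)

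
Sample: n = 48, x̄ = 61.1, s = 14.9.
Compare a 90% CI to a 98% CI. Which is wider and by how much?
98% CI is wider by 3.14

df = 47
90% CI: t* = 1.678, (57.49, 64.71), width = 2 · t* · s/√n = 7.22
98% CI: t* = 2.408, (55.92, 66.28), width = 2 · t* · s/√n = 10.36

The 98% CI is wider by 10.36 - 7.22 = 3.14.
Higher confidence requires a wider interval.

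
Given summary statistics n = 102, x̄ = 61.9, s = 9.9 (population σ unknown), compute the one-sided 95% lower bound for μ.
μ ≥ 60.27

Lower bound (one-sided):
t* = 1.660 (one-sided for 95%)
Lower bound = x̄ - t* · s/√n = 61.9 - 1.660 · 9.9/√102 = 60.27

We are 95% confident that μ ≥ 60.27.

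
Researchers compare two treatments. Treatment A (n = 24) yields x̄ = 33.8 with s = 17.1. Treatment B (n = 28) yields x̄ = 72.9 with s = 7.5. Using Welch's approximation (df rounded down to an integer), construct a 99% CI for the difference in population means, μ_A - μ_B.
(-49.46, -28.74)

Difference: x̄₁ - x̄₂ = -39.10
SE = √(s₁²/n₁ + s₂²/n₂) = √(17.1²/24 + 7.5²/28) = 3.7673
df = 30.50 → 30 (Welch–Satterthwaite, rounded down)
t* = 2.750

CI: -39.10 ± 2.750 · 3.7673 = -39.10 ± 10.36 = (-49.46, -28.74)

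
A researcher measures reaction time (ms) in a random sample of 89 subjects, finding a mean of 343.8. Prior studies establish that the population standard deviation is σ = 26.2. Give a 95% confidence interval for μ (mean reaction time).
(338.36, 349.24)

z-interval (σ known):
z* = 1.960 for 95% confidence

Margin of error = z* · σ/√n = 1.960 · 26.2/√89 = 5.44

CI: (343.8 - 5.44, 343.8 + 5.44) = (338.36, 349.24)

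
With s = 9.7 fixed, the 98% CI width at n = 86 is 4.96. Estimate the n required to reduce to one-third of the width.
n ≈ 774

CI width ∝ 1/√n
To reduce width by factor 3, need √n to grow by 3 → need 3² = 9 times as many samples.

Current: n = 86, width = 4.96
New: n = 774, width ≈ 1.63

Width reduced by factor of 4.96/1.63 = 3.04.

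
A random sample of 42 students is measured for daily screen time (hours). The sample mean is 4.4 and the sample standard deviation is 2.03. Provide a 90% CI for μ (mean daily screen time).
(3.87, 4.93)

t-interval (σ unknown):
df = n - 1 = 41
t* = 1.683 for 90% confidence

Margin of error = t* · s/√n = 1.683 · 2.03/√42 = 0.53

CI: (3.87, 4.93)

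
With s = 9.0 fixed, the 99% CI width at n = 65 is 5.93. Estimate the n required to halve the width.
n ≈ 260

CI width ∝ 1/√n
To reduce width by factor 2, need √n to grow by 2 → need 2² = 4 times as many samples.

Current: n = 65, width = 5.93
New: n = 260, width ≈ 2.90

Width reduced by factor of 5.93/2.90 = 2.04.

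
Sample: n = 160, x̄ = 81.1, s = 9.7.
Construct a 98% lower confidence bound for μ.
μ ≥ 79.51

Lower bound (one-sided):
t* = 2.071 (one-sided for 98%)
Lower bound = x̄ - t* · s/√n = 81.1 - 2.071 · 9.7/√160 = 79.51

We are 98% confident that μ ≥ 79.51.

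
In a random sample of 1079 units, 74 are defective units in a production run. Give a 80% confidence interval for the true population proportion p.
(0.059, 0.078)

Proportion CI:
p̂ = 74/1079 = 0.06858
SE = √(p̂(1-p̂)/n) = √(0.06858 · 0.93142 / 1079) = 0.00769

z* = 1.282
Margin = z* · SE = 1.282 · 0.00769 = 0.0099

CI: 0.06858 ± 0.0099 = (0.059, 0.078)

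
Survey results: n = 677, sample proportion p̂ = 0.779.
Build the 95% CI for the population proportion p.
(0.748, 0.810)

Proportion CI:
SE = √(p̂(1-p̂)/n) = √(0.779 · 0.221 / 677) = 0.01595

z* = 1.960
Margin = z* · SE = 1.960 · 0.01595 = 0.0313

CI: 0.779 ± 0.0313 = (0.748, 0.810)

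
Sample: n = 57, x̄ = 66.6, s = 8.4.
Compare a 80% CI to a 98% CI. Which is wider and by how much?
98% CI is wider by 2.44

df = 56
80% CI: t* = 1.297, (65.16, 68.04), width = 2 · t* · s/√n = 2.89
98% CI: t* = 2.395, (63.94, 69.26), width = 2 · t* · s/√n = 5.33

The 98% CI is wider by 5.33 - 2.89 = 2.44.
Higher confidence requires a wider interval.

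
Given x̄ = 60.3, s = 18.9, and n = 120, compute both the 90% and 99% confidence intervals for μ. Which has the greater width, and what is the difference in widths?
99% CI is wider by 3.31

df = 119
90% CI: t* = 1.658, (57.44, 63.16), width = 2 · t* · s/√n = 5.72
99% CI: t* = 2.618, (55.78, 64.82), width = 2 · t* · s/√n = 9.03

The 99% CI is wider by 9.03 - 5.72 = 3.31.
Higher confidence requires a wider interval.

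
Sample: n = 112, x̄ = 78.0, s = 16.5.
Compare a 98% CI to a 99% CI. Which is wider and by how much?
99% CI is wider by 0.81

df = 111
98% CI: t* = 2.360, (74.32, 81.68), width = 2 · t* · s/√n = 7.36
99% CI: t* = 2.621, (73.91, 82.09), width = 2 · t* · s/√n = 8.17

The 99% CI is wider by 8.17 - 7.36 = 0.81.
Higher confidence requires a wider interval.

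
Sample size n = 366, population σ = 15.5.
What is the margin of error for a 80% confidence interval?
Margin of error = 1.04

Margin of error = z* · σ/√n
= 1.282 · 15.5/√366
= 1.282 · 15.5/19.1311
= 1.04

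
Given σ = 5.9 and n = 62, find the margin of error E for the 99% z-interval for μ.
Margin of error = 1.93

Margin of error = z* · σ/√n
= 2.576 · 5.9/√62
= 2.576 · 5.9/7.8740
= 1.93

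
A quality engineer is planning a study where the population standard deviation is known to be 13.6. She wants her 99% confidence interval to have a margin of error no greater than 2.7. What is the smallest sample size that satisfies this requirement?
n ≥ 169

For margin E ≤ 2.7:
n ≥ (z* · σ / E)²
n ≥ (2.576 · 13.6 / 2.7)²
n ≥ 168.36

Minimum n = 169 (rounding up)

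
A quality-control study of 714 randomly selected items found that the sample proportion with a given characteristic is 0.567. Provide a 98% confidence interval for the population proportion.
(0.524, 0.610)

Proportion CI:
SE = √(p̂(1-p̂)/n) = √(0.567 · 0.433 / 714) = 0.01854

z* = 2.326
Margin = z* · SE = 2.326 · 0.01854 = 0.0431

CI: 0.567 ± 0.0431 = (0.524, 0.610)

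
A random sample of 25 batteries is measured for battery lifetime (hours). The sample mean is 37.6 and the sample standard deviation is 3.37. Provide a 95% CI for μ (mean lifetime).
(36.21, 38.99)

t-interval (σ unknown):
df = n - 1 = 24
t* = 2.064 for 95% confidence

Margin of error = t* · s/√n = 2.064 · 3.37/√25 = 1.39

CI: (36.21, 38.99)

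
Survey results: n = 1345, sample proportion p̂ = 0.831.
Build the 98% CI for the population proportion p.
(0.807, 0.855)

Proportion CI:
SE = √(p̂(1-p̂)/n) = √(0.831 · 0.169 / 1345) = 0.01022

z* = 2.326
Margin = z* · SE = 2.326 · 0.01022 = 0.0238

CI: 0.831 ± 0.0238 = (0.807, 0.855)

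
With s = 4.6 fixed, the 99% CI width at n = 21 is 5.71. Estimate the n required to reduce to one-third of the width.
n ≈ 189

CI width ∝ 1/√n
To reduce width by factor 3, need √n to grow by 3 → need 3² = 9 times as many samples.

Current: n = 21, width = 5.71
New: n = 189, width ≈ 1.74

Width reduced by factor of 5.71/1.74 = 3.28.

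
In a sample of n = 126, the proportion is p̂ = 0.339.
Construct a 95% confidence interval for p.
(0.256, 0.422)

Proportion CI:
SE = √(p̂(1-p̂)/n) = √(0.339 · 0.661 / 126) = 0.04217

z* = 1.960
Margin = z* · SE = 1.960 · 0.04217 = 0.0827

CI: 0.339 ± 0.0827 = (0.256, 0.422)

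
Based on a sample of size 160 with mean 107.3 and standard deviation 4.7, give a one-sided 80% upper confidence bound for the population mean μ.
μ ≤ 107.61

Upper bound (one-sided):
t* = 0.844 (one-sided for 80%)
Upper bound = x̄ + t* · s/√n = 107.3 + 0.844 · 4.7/√160 = 107.61

We are 80% confident that μ ≤ 107.61.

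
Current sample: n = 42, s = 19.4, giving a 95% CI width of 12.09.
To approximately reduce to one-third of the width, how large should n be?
n ≈ 378

CI width ∝ 1/√n
To reduce width by factor 3, need √n to grow by 3 → need 3² = 9 times as many samples.

Current: n = 42, width = 12.09
New: n = 378, width ≈ 3.92

Width reduced by factor of 12.09/3.92 = 3.08.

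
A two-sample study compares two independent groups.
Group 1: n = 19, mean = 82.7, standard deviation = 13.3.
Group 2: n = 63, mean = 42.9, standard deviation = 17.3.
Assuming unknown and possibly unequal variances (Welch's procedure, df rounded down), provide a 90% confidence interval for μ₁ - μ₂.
(33.48, 46.12)

Difference: x̄₁ - x̄₂ = 39.80
SE = √(s₁²/n₁ + s₂²/n₂) = √(13.3²/19 + 17.3²/63) = 3.7498
df = 38.17 → 38 (Welch–Satterthwaite, rounded down)
t* = 1.686

CI: 39.80 ± 1.686 · 3.7498 = 39.80 ± 6.32 = (33.48, 46.12)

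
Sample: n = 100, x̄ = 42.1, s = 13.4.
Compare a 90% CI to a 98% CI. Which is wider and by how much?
98% CI is wider by 1.89

df = 99
90% CI: t* = 1.660, (39.88, 44.32), width = 2 · t* · s/√n = 4.45
98% CI: t* = 2.365, (38.93, 45.27), width = 2 · t* · s/√n = 6.34

The 98% CI is wider by 6.34 - 4.45 = 1.89.
Higher confidence requires a wider interval.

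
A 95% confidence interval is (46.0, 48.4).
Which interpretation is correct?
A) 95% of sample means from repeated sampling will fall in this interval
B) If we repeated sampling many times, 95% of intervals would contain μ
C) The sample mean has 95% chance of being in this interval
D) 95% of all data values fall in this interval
B

A) Wrong — coverage applies to intervals containing μ, not to future x̄ values.
B) Correct — this is the frequentist long-run coverage interpretation.
C) Wrong — x̄ is observed and sits in the interval by construction.
D) Wrong — a CI is about the parameter μ, not individual data values.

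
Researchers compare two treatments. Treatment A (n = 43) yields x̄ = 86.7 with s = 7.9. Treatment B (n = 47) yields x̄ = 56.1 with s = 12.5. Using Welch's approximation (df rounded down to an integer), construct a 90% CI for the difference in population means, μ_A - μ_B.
(26.96, 34.24)

Difference: x̄₁ - x̄₂ = 30.60
SE = √(s₁²/n₁ + s₂²/n₂) = √(7.9²/43 + 12.5²/47) = 2.1854
df = 78.54 → 78 (Welch–Satterthwaite, rounded down)
t* = 1.665

CI: 30.60 ± 1.665 · 2.1854 = 30.60 ± 3.64 = (26.96, 34.24)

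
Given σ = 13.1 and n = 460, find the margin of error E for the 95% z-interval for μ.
Margin of error = 1.20

Margin of error = z* · σ/√n
= 1.960 · 13.1/√460
= 1.960 · 13.1/21.4476
= 1.20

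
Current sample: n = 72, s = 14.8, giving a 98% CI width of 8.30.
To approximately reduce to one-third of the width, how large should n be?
n ≈ 648

CI width ∝ 1/√n
To reduce width by factor 3, need √n to grow by 3 → need 3² = 9 times as many samples.

Current: n = 72, width = 8.30
New: n = 648, width ≈ 2.71

Width reduced by factor of 8.30/2.71 = 3.06.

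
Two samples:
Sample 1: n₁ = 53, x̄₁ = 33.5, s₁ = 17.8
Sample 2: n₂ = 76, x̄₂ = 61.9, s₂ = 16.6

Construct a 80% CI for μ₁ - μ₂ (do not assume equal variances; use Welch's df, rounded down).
(-32.40, -24.40)

Difference: x̄₁ - x̄₂ = -28.40
SE = √(s₁²/n₁ + s₂²/n₂) = √(17.8²/53 + 16.6²/76) = 3.0990
df = 106.93 → 106 (Welch–Satterthwaite, rounded down)
t* = 1.290

CI: -28.40 ± 1.290 · 3.0990 = -28.40 ± 4.00 = (-32.40, -24.40)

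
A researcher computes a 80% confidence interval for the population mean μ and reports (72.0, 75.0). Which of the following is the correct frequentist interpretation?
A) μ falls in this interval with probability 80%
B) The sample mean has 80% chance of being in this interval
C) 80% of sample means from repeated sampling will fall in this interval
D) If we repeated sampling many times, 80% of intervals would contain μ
D

A) Wrong — μ is fixed; the randomness lives in the interval, not in μ.
B) Wrong — x̄ is observed and sits in the interval by construction.
C) Wrong — coverage applies to intervals containing μ, not to future x̄ values.
D) Correct — this is the frequentist long-run coverage interpretation.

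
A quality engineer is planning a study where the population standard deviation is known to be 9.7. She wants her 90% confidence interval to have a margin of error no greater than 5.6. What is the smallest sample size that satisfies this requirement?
n ≥ 9

For margin E ≤ 5.6:
n ≥ (z* · σ / E)²
n ≥ (1.645 · 9.7 / 5.6)²
n ≥ 8.12

Minimum n = 9 (rounding up)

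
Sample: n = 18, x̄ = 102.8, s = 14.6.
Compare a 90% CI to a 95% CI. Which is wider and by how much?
95% CI is wider by 2.54

df = 17
90% CI: t* = 1.740, (96.81, 108.79), width = 2 · t* · s/√n = 11.98
95% CI: t* = 2.110, (95.54, 110.06), width = 2 · t* · s/√n = 14.52

The 95% CI is wider by 14.52 - 11.98 = 2.54.
Higher confidence requires a wider interval.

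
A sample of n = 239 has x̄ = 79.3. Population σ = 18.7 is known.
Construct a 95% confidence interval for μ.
(76.93, 81.67)

z-interval (σ known):
z* = 1.960 for 95% confidence

Margin of error = z* · σ/√n = 1.960 · 18.7/√239 = 2.37

CI: (79.3 - 2.37, 79.3 + 2.37) = (76.93, 81.67)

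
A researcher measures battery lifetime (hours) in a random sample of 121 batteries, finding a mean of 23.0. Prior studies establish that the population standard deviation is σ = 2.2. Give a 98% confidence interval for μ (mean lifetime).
(22.53, 23.47)

z-interval (σ known):
z* = 2.326 for 98% confidence

Margin of error = z* · σ/√n = 2.326 · 2.2/√121 = 0.47

CI: (23.0 - 0.47, 23.0 + 0.47) = (22.53, 23.47)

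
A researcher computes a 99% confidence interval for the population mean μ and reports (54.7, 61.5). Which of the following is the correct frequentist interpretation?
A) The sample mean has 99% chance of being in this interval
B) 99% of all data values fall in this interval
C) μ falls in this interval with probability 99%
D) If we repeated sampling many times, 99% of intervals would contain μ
D

A) Wrong — x̄ is observed and sits in the interval by construction.
B) Wrong — a CI is about the parameter μ, not individual data values.
C) Wrong — μ is fixed; the randomness lives in the interval, not in μ.
D) Correct — this is the frequentist long-run coverage interpretation.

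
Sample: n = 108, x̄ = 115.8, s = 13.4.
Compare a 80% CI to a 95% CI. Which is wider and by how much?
95% CI is wider by 1.78

df = 107
80% CI: t* = 1.290, (114.14, 117.46), width = 2 · t* · s/√n = 3.33
95% CI: t* = 1.982, (113.24, 118.36), width = 2 · t* · s/√n = 5.11

The 95% CI is wider by 5.11 - 3.33 = 1.78.
Higher confidence requires a wider interval.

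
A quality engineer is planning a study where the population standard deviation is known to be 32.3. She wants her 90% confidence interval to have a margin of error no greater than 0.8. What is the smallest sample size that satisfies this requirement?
n ≥ 4412

For margin E ≤ 0.8:
n ≥ (z* · σ / E)²
n ≥ (1.645 · 32.3 / 0.8)²
n ≥ 4411.20

Minimum n = 4412 (rounding up)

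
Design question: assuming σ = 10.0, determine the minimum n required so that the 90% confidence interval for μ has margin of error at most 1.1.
n ≥ 224

For margin E ≤ 1.1:
n ≥ (z* · σ / E)²
n ≥ (1.645 · 10.0 / 1.1)²
n ≥ 223.64

Minimum n = 224 (rounding up)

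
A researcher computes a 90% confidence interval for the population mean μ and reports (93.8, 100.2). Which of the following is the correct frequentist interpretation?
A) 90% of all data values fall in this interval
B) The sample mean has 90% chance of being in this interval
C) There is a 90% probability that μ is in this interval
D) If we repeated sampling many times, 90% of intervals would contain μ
D

A) Wrong — a CI is about the parameter μ, not individual data values.
B) Wrong — x̄ is observed and sits in the interval by construction.
C) Wrong — μ is fixed; the randomness lives in the interval, not in μ.
D) Correct — this is the frequentist long-run coverage interpretation.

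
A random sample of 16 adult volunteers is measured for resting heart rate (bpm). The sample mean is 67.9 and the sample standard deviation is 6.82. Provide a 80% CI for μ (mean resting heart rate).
(65.61, 70.19)

t-interval (σ unknown):
df = n - 1 = 15
t* = 1.341 for 80% confidence

Margin of error = t* · s/√n = 1.341 · 6.82/√16 = 2.29

CI: (65.61, 70.19)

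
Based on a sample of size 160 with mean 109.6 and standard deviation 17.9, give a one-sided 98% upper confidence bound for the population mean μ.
μ ≤ 112.53

Upper bound (one-sided):
t* = 2.071 (one-sided for 98%)
Upper bound = x̄ + t* · s/√n = 109.6 + 2.071 · 17.9/√160 = 112.53

We are 98% confident that μ ≤ 112.53.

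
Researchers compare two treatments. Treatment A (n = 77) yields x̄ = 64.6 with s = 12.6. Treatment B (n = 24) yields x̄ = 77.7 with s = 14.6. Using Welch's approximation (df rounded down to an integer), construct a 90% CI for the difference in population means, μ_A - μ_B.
(-18.69, -7.51)

Difference: x̄₁ - x̄₂ = -13.10
SE = √(s₁²/n₁ + s₂²/n₂) = √(12.6²/77 + 14.6²/24) = 3.3081
df = 34.36 → 34 (Welch–Satterthwaite, rounded down)
t* = 1.691

CI: -13.10 ± 1.691 · 3.3081 = -13.10 ± 5.59 = (-18.69, -7.51)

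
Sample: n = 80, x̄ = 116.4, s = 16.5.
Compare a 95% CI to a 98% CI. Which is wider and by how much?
98% CI is wider by 1.42

df = 79
95% CI: t* = 1.990, (112.73, 120.07), width = 2 · t* · s/√n = 7.34
98% CI: t* = 2.374, (112.02, 120.78), width = 2 · t* · s/√n = 8.76

The 98% CI is wider by 8.76 - 7.34 = 1.42.
Higher confidence requires a wider interval.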